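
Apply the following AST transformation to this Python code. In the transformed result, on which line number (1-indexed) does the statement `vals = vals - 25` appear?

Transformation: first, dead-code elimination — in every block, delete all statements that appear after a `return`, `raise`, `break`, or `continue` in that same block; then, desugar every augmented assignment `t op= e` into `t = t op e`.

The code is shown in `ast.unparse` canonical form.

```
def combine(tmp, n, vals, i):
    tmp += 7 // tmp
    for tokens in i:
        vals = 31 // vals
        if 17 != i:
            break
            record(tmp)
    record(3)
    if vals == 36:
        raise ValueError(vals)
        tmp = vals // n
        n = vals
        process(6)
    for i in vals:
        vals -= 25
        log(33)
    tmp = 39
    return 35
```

11

Transformed code:
def combine(tmp, n, vals, i):
    tmp = tmp + 7 // tmp
    for tokens in i:
        vals = 31 // vals
        if 17 != i:
            break
    record(3)
    if vals == 36:
        raise ValueError(vals)
    for i in vals:
        vals = vals - 25
        log(33)
    tmp = 39
    return 35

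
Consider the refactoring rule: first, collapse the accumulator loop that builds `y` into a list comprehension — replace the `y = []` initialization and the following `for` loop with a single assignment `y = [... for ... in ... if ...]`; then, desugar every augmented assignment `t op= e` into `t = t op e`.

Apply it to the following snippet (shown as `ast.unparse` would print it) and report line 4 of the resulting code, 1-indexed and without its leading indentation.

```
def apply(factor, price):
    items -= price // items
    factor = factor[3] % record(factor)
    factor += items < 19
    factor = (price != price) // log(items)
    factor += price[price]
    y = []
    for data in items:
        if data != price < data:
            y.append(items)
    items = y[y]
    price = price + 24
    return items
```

factor = factor + (items < 19)

Transformed code:
def apply(factor, price):
    items = items - price // items
    factor = factor[3] % record(factor)
    factor = factor + (items < 19)
    factor = (price != price) // log(items)
    factor = factor + price[price]
    y = [items for data in items if data != price < data]
    items = y[y]
    price = price + 24
    return items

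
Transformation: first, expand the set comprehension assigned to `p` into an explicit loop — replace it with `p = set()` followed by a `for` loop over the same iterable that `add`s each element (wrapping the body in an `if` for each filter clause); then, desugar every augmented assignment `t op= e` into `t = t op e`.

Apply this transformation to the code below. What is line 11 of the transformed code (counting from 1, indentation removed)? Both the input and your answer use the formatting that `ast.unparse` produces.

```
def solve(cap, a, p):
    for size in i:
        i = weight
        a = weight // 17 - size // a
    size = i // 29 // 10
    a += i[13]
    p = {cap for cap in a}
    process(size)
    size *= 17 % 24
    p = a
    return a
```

Transformed code:
def solve(cap, a, p):
    for size in i:
        i = weight
        a = weight // 17 - size // a
    size = i // 29 // 10
    a = a + i[13]
    p = set()
    for cap in a:
        p.add(cap)
    process(size)
    size = size * (17 % 24)
    p = a
    return a

size = size * (17 % 24)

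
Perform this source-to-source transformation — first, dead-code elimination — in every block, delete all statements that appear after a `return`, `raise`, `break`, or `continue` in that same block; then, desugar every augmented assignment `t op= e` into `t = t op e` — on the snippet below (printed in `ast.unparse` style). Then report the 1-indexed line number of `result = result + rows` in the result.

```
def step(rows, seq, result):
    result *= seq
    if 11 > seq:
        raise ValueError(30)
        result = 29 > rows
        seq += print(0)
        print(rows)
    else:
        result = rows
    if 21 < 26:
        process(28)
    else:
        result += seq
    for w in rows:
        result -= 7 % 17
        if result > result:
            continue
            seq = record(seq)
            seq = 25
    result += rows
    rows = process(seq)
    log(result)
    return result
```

15

Transformed code:
def step(rows, seq, result):
    result = result * seq
    if 11 > seq:
        raise ValueError(30)
    else:
        result = rows
    if 21 < 26:
        process(28)
    else:
        result = result + seq
    for w in rows:
        result = result - 7 % 17
        if result > result:
            continue
    result = result + rows
    rows = process(seq)
    log(result)
    return result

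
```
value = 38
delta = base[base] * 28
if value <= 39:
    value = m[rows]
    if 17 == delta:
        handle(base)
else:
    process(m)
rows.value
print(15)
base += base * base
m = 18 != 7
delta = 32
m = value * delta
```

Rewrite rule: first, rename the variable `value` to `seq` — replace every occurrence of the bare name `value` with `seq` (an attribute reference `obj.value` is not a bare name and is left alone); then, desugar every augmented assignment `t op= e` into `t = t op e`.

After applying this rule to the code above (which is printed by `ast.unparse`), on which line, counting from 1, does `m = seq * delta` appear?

Transformed code:
seq = 38
delta = base[base] * 28
if seq <= 39:
    seq = m[rows]
    if 17 == delta:
        handle(base)
else:
    process(m)
rows.value
print(15)
base = base + base * base
m = 18 != 7
delta = 32
m = seq * delta

14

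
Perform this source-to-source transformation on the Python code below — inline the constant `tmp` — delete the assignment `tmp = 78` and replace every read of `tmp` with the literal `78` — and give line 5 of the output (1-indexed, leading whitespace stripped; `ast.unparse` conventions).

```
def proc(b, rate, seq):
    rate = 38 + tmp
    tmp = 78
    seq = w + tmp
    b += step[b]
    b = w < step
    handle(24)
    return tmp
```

b = w < step

Transformed code:
def proc(b, rate, seq):
    rate = 38 + 78
    seq = w + 78
    b += step[b]
    b = w < step
    handle(24)
    return 78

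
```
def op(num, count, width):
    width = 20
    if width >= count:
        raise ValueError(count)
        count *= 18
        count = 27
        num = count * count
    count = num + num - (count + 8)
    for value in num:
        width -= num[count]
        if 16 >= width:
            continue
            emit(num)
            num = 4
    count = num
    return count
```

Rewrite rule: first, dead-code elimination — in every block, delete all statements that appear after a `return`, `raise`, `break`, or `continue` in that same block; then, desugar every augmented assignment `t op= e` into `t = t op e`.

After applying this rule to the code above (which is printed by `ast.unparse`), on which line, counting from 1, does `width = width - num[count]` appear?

7

Transformed code:
def op(num, count, width):
    width = 20
    if width >= count:
        raise ValueError(count)
    count = num + num - (count + 8)
    for value in num:
        width = width - num[count]
        if 16 >= width:
            continue
    count = num
    return count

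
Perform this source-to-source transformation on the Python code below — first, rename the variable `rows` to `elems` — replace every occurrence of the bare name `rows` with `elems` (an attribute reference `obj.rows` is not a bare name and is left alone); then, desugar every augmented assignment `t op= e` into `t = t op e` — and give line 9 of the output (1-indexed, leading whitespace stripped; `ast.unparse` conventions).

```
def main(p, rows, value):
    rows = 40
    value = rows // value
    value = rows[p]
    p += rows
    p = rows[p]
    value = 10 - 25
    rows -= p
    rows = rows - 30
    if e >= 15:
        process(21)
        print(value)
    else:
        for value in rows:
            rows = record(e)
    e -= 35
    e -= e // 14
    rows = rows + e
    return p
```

elems = elems - 30

Transformed code:
def main(p, elems, value):
    elems = 40
    value = elems // value
    value = elems[p]
    p = p + elems
    p = elems[p]
    value = 10 - 25
    elems = elems - p
    elems = elems - 30
    if e >= 15:
        process(21)
        print(value)
    else:
        for value in elems:
            elems = record(e)
    e = e - 35
    e = e - e // 14
    elems = elems + e
    return p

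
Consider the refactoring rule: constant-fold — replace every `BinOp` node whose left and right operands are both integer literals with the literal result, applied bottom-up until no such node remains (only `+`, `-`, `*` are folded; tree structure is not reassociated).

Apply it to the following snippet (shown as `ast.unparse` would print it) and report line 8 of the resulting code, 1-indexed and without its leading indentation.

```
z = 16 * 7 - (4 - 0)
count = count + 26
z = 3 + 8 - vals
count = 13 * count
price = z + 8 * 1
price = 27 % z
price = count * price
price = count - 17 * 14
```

price = count - 238

Transformed code:
z = 108
count = count + 26
z = 11 - vals
count = 13 * count
price = z + 8
price = 27 % z
price = count * price
price = count - 238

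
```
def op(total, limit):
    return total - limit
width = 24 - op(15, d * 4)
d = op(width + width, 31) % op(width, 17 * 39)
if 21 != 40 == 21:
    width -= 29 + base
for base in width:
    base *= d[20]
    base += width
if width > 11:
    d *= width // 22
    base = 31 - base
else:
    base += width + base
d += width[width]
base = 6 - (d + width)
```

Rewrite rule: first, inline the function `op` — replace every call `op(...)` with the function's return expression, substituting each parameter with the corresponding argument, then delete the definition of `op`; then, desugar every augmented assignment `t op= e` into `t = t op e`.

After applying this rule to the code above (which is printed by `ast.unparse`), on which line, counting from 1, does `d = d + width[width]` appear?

13

Transformed code:
width = 24 - (15 - d * 4)
d = (width + width - 31) % (width - 17 * 39)
if 21 != 40 == 21:
    width = width - (29 + base)
for base in width:
    base = base * d[20]
    base = base + width
if width > 11:
    d = d * (width // 22)
    base = 31 - base
else:
    base = base + (width + base)
d = d + width[width]
base = 6 - (d + width)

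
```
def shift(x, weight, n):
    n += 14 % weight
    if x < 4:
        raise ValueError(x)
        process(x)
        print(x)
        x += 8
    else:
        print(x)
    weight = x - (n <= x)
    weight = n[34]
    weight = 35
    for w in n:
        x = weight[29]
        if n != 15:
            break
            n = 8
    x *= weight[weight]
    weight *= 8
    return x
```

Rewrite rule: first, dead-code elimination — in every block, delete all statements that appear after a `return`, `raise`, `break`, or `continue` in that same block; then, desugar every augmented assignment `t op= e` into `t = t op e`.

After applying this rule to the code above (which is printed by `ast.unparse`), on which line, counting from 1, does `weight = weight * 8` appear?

Transformed code:
def shift(x, weight, n):
    n = n + 14 % weight
    if x < 4:
        raise ValueError(x)
    else:
        print(x)
    weight = x - (n <= x)
    weight = n[34]
    weight = 35
    for w in n:
        x = weight[29]
        if n != 15:
            break
    x = x * weight[weight]
    weight = weight * 8
    return x

15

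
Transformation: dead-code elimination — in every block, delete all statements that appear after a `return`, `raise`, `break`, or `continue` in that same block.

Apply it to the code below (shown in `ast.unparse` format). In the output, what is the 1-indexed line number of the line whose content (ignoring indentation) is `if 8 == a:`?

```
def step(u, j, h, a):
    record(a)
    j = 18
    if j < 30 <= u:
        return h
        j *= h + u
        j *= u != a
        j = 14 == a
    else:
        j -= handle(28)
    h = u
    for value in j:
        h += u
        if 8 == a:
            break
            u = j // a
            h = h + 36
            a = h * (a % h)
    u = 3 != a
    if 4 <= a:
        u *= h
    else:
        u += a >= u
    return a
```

Transformed code:
def step(u, j, h, a):
    record(a)
    j = 18
    if j < 30 <= u:
        return h
    else:
        j -= handle(28)
    h = u
    for value in j:
        h += u
        if 8 == a:
            break
    u = 3 != a
    if 4 <= a:
        u *= h
    else:
        u += a >= u
    return a

11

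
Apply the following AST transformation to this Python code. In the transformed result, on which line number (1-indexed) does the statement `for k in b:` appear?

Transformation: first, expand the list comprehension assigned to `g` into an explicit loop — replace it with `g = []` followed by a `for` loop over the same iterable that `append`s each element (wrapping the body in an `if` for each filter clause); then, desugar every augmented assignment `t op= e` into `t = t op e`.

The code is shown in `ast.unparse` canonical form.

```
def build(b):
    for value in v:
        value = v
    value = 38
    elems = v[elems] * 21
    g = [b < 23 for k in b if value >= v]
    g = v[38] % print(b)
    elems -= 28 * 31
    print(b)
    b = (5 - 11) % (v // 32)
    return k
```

Transformed code:
def build(b):
    for value in v:
        value = v
    value = 38
    elems = v[elems] * 21
    g = []
    for k in b:
        if value >= v:
            g.append(b < 23)
    g = v[38] % print(b)
    elems = elems - 28 * 31
    print(b)
    b = (5 - 11) % (v // 32)
    return k

7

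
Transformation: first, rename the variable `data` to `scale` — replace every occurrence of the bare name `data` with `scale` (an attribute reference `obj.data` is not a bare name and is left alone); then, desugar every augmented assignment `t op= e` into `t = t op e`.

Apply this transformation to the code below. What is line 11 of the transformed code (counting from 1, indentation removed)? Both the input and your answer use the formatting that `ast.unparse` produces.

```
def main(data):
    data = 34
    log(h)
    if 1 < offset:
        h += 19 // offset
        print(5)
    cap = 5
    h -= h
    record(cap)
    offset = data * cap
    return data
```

Transformed code:
def main(scale):
    scale = 34
    log(h)
    if 1 < offset:
        h = h + 19 // offset
        print(5)
    cap = 5
    h = h - h
    record(cap)
    offset = scale * cap
    return scale

return scale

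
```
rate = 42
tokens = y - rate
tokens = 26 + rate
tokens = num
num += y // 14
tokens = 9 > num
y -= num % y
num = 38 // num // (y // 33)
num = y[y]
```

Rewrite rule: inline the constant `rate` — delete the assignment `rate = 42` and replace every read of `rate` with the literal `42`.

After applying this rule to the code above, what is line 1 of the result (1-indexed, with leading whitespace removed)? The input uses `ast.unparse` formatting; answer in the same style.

tokens = y - 42

Transformed code:
tokens = y - 42
tokens = 26 + 42
tokens = num
num += y // 14
tokens = 9 > num
y -= num % y
num = 38 // num // (y // 33)
num = y[y]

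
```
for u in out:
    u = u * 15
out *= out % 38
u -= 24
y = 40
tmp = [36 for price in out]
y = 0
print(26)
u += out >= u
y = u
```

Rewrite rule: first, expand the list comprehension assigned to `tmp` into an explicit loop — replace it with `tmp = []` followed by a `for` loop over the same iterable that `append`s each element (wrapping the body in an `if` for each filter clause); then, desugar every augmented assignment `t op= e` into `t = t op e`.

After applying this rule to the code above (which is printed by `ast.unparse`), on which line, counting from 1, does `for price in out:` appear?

Transformed code:
for u in out:
    u = u * 15
out = out * (out % 38)
u = u - 24
y = 40
tmp = []
for price in out:
    tmp.append(36)
y = 0
print(26)
u = u + (out >= u)
y = u

7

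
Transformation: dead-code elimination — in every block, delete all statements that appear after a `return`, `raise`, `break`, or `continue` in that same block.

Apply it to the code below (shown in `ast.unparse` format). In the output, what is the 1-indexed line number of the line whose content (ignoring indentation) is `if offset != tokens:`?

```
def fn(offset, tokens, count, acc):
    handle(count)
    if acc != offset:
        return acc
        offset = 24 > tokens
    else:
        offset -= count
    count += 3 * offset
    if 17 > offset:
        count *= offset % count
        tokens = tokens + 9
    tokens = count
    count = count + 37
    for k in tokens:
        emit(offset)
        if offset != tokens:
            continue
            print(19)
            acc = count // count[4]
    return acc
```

Transformed code:
def fn(offset, tokens, count, acc):
    handle(count)
    if acc != offset:
        return acc
    else:
        offset -= count
    count += 3 * offset
    if 17 > offset:
        count *= offset % count
        tokens = tokens + 9
    tokens = count
    count = count + 37
    for k in tokens:
        emit(offset)
        if offset != tokens:
            continue
    return acc

15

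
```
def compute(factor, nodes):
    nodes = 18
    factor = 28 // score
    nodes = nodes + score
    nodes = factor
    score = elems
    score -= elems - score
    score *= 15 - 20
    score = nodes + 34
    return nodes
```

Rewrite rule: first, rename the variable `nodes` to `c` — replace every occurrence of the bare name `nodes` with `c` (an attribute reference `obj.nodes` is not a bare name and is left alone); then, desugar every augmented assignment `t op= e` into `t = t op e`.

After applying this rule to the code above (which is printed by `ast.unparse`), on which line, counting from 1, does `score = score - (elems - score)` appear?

Transformed code:
def compute(factor, c):
    c = 18
    factor = 28 // score
    c = c + score
    c = factor
    score = elems
    score = score - (elems - score)
    score = score * (15 - 20)
    score = c + 34
    return c

7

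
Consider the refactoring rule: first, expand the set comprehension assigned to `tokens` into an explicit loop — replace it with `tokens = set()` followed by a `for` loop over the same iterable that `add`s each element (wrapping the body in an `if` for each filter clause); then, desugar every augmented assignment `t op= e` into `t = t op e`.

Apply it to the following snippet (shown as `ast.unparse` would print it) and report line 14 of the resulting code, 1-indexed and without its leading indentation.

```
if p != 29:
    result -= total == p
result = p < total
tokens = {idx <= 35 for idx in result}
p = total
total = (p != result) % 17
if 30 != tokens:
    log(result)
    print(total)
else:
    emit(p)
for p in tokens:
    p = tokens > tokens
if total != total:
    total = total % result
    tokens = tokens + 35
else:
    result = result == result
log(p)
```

for p in tokens:

Transformed code:
if p != 29:
    result = result - (total == p)
result = p < total
tokens = set()
for idx in result:
    tokens.add(idx <= 35)
p = total
total = (p != result) % 17
if 30 != tokens:
    log(result)
    print(total)
else:
    emit(p)
for p in tokens:
    p = tokens > tokens
if total != total:
    total = total % result
    tokens = tokens + 35
else:
    result = result == result
log(p)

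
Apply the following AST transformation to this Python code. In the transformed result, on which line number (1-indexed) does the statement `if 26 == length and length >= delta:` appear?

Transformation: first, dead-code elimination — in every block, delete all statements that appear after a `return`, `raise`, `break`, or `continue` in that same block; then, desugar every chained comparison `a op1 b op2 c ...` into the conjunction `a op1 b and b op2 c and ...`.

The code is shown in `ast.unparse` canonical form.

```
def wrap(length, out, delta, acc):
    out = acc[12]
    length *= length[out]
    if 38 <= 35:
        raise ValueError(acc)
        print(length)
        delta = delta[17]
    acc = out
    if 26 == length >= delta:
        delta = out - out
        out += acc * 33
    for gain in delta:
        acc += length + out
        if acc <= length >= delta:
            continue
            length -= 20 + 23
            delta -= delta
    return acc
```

Transformed code:
def wrap(length, out, delta, acc):
    out = acc[12]
    length *= length[out]
    if 38 <= 35:
        raise ValueError(acc)
    acc = out
    if 26 == length and length >= delta:
        delta = out - out
        out += acc * 33
    for gain in delta:
        acc += length + out
        if acc <= length and length >= delta:
            continue
    return acc

7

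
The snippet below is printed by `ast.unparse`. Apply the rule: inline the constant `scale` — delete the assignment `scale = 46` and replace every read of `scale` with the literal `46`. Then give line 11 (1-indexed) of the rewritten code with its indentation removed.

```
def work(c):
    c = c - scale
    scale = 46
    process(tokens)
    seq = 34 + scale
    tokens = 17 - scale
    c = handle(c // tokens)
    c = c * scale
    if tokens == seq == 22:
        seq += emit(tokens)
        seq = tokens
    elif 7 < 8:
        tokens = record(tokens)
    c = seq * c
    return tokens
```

Transformed code:
def work(c):
    c = c - 46
    process(tokens)
    seq = 34 + 46
    tokens = 17 - 46
    c = handle(c // tokens)
    c = c * 46
    if tokens == seq == 22:
        seq += emit(tokens)
        seq = tokens
    elif 7 < 8:
        tokens = record(tokens)
    c = seq * c
    return tokens

elif 7 < 8:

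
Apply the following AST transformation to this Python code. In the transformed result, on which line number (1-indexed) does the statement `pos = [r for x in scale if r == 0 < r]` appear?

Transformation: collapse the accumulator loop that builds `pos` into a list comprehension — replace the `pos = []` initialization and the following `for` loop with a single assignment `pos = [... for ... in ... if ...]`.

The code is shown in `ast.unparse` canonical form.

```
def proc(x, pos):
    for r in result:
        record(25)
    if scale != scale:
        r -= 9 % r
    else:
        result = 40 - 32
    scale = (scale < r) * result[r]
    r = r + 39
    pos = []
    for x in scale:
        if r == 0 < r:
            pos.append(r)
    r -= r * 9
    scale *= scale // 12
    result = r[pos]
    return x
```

Transformed code:
def proc(x, pos):
    for r in result:
        record(25)
    if scale != scale:
        r -= 9 % r
    else:
        result = 40 - 32
    scale = (scale < r) * result[r]
    r = r + 39
    pos = [r for x in scale if r == 0 < r]
    r -= r * 9
    scale *= scale // 12
    result = r[pos]
    return x

10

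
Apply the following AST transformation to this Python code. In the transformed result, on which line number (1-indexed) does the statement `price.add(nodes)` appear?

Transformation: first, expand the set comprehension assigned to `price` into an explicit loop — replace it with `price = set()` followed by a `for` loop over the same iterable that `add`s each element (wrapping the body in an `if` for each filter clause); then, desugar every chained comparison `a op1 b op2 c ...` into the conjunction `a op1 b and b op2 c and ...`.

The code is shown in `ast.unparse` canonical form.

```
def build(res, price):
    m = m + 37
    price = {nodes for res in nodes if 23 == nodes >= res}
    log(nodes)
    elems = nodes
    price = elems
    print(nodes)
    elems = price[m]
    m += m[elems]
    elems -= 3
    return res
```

6

Transformed code:
def build(res, price):
    m = m + 37
    price = set()
    for res in nodes:
        if 23 == nodes and nodes >= res:
            price.add(nodes)
    log(nodes)
    elems = nodes
    price = elems
    print(nodes)
    elems = price[m]
    m += m[elems]
    elems -= 3
    return res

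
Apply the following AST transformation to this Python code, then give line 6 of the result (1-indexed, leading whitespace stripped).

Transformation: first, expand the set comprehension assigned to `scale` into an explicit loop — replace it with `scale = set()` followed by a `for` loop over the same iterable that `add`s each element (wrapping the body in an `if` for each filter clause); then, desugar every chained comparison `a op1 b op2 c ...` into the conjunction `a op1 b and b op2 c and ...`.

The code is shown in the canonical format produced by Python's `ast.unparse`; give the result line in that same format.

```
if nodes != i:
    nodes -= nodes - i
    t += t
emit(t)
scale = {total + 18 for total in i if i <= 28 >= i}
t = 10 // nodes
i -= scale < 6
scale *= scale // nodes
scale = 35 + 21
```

for total in i:

Transformed code:
if nodes != i:
    nodes -= nodes - i
    t += t
emit(t)
scale = set()
for total in i:
    if i <= 28 and 28 >= i:
        scale.add(total + 18)
t = 10 // nodes
i -= scale < 6
scale *= scale // nodes
scale = 35 + 21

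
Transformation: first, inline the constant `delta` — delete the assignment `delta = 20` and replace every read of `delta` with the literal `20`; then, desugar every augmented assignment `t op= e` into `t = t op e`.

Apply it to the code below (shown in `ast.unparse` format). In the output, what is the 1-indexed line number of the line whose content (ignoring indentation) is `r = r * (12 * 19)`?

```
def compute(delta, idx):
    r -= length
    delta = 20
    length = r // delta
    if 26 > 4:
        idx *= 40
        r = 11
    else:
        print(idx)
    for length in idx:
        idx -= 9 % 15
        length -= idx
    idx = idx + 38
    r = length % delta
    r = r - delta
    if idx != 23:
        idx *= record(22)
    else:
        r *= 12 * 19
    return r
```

18

Transformed code:
def compute(delta, idx):
    r = r - length
    length = r // 20
    if 26 > 4:
        idx = idx * 40
        r = 11
    else:
        print(idx)
    for length in idx:
        idx = idx - 9 % 15
        length = length - idx
    idx = idx + 38
    r = length % 20
    r = r - 20
    if idx != 23:
        idx = idx * record(22)
    else:
        r = r * (12 * 19)
    return r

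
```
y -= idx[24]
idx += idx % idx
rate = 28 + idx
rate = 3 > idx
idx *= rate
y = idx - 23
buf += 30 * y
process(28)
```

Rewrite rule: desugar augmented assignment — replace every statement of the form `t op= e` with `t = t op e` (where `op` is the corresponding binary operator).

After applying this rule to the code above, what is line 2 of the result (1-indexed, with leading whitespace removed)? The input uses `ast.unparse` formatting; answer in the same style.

idx = idx + idx % idx

Transformed code:
y = y - idx[24]
idx = idx + idx % idx
rate = 28 + idx
rate = 3 > idx
idx = idx * rate
y = idx - 23
buf = buf + 30 * y
process(28)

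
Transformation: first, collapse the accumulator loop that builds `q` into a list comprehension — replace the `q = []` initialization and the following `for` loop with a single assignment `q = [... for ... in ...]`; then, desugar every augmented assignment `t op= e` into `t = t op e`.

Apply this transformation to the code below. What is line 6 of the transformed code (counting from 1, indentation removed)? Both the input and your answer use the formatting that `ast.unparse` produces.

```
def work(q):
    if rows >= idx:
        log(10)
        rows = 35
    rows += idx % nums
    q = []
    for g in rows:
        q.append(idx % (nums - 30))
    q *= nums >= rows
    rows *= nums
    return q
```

q = [idx % (nums - 30) for g in rows]

Transformed code:
def work(q):
    if rows >= idx:
        log(10)
        rows = 35
    rows = rows + idx % nums
    q = [idx % (nums - 30) for g in rows]
    q = q * (nums >= rows)
    rows = rows * nums
    return q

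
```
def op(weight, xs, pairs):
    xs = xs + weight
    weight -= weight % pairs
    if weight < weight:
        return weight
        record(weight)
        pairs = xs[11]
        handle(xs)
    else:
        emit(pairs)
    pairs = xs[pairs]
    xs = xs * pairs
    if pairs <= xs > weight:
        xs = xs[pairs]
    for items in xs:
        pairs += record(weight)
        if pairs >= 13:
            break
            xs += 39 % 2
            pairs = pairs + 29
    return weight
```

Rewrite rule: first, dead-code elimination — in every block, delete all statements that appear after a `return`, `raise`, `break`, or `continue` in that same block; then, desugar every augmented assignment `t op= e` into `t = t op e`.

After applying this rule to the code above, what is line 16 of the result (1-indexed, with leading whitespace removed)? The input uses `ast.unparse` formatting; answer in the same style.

Transformed code:
def op(weight, xs, pairs):
    xs = xs + weight
    weight = weight - weight % pairs
    if weight < weight:
        return weight
    else:
        emit(pairs)
    pairs = xs[pairs]
    xs = xs * pairs
    if pairs <= xs > weight:
        xs = xs[pairs]
    for items in xs:
        pairs = pairs + record(weight)
        if pairs >= 13:
            break
    return weight

return weight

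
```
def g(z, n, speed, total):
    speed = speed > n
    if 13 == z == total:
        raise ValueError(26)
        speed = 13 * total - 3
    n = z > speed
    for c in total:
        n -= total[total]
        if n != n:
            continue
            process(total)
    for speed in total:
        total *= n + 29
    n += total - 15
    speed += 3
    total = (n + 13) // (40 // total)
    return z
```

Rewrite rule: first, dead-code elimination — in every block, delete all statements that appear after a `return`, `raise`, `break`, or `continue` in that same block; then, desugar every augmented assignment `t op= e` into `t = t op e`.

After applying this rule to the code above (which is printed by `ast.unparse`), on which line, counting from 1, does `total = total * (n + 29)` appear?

Transformed code:
def g(z, n, speed, total):
    speed = speed > n
    if 13 == z == total:
        raise ValueError(26)
    n = z > speed
    for c in total:
        n = n - total[total]
        if n != n:
            continue
    for speed in total:
        total = total * (n + 29)
    n = n + (total - 15)
    speed = speed + 3
    total = (n + 13) // (40 // total)
    return z

11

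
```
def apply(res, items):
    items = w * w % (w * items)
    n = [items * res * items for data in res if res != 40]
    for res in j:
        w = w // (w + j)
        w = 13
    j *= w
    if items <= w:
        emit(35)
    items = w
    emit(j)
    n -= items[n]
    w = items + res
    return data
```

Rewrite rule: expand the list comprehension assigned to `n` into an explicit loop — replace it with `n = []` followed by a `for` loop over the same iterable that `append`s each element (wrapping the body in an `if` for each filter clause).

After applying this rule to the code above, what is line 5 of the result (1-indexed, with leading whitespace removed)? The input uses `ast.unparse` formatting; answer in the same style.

if res != 40:

Transformed code:
def apply(res, items):
    items = w * w % (w * items)
    n = []
    for data in res:
        if res != 40:
            n.append(items * res * items)
    for res in j:
        w = w // (w + j)
        w = 13
    j *= w
    if items <= w:
        emit(35)
    items = w
    emit(j)
    n -= items[n]
    w = items + res
    return data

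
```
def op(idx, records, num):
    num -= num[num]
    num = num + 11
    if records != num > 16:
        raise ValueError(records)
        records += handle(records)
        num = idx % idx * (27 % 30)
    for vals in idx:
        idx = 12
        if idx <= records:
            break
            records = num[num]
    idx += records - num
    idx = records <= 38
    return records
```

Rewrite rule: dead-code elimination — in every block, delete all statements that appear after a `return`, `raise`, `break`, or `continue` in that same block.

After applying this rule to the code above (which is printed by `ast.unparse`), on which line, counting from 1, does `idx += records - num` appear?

10

Transformed code:
def op(idx, records, num):
    num -= num[num]
    num = num + 11
    if records != num > 16:
        raise ValueError(records)
    for vals in idx:
        idx = 12
        if idx <= records:
            break
    idx += records - num
    idx = records <= 38
    return records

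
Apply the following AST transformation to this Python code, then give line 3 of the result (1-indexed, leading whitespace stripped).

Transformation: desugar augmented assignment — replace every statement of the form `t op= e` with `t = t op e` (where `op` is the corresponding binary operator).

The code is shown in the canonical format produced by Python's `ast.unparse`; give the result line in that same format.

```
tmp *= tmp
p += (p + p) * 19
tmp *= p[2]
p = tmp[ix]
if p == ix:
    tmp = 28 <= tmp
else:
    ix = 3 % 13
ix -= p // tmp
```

Transformed code:
tmp = tmp * tmp
p = p + (p + p) * 19
tmp = tmp * p[2]
p = tmp[ix]
if p == ix:
    tmp = 28 <= tmp
else:
    ix = 3 % 13
ix = ix - p // tmp

tmp = tmp * p[2]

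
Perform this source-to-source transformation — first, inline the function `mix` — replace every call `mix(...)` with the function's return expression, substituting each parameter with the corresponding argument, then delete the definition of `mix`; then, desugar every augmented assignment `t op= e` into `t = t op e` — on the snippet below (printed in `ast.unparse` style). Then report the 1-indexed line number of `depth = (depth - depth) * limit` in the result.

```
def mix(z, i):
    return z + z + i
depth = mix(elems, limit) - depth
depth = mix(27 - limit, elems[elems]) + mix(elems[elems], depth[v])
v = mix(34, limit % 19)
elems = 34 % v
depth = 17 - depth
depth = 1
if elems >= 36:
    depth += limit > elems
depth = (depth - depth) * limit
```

Transformed code:
depth = elems + elems + limit - depth
depth = 27 - limit + (27 - limit) + elems[elems] + (elems[elems] + elems[elems] + depth[v])
v = 34 + 34 + limit % 19
elems = 34 % v
depth = 17 - depth
depth = 1
if elems >= 36:
    depth = depth + (limit > elems)
depth = (depth - depth) * limit

9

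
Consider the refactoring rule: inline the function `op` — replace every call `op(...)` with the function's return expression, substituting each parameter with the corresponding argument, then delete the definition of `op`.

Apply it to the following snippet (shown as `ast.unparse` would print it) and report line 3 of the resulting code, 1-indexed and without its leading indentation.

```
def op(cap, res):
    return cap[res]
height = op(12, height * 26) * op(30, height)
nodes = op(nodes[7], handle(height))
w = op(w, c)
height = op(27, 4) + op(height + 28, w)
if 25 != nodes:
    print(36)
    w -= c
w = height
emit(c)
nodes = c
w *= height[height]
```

Transformed code:
height = 12[height * 26] * 30[height]
nodes = nodes[7][handle(height)]
w = w[c]
height = 27[4] + (height + 28)[w]
if 25 != nodes:
    print(36)
    w -= c
w = height
emit(c)
nodes = c
w *= height[height]

w = w[c]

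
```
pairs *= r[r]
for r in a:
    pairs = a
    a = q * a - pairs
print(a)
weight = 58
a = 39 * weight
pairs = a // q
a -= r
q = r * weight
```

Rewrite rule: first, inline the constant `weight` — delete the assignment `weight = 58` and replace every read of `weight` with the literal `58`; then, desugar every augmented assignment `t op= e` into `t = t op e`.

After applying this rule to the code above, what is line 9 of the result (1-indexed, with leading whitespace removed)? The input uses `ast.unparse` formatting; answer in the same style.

q = r * 58

Transformed code:
pairs = pairs * r[r]
for r in a:
    pairs = a
    a = q * a - pairs
print(a)
a = 39 * 58
pairs = a // q
a = a - r
q = r * 58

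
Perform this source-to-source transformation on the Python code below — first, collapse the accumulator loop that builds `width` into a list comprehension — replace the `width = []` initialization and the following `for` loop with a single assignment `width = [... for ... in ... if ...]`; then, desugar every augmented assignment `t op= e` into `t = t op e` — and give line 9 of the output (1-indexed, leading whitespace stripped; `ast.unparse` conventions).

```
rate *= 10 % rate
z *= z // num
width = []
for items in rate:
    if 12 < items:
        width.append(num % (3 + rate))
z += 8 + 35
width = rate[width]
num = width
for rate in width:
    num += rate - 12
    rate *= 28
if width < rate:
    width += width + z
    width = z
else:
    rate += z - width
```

Transformed code:
rate = rate * (10 % rate)
z = z * (z // num)
width = [num % (3 + rate) for items in rate if 12 < items]
z = z + (8 + 35)
width = rate[width]
num = width
for rate in width:
    num = num + (rate - 12)
    rate = rate * 28
if width < rate:
    width = width + (width + z)
    width = z
else:
    rate = rate + (z - width)

rate = rate * 28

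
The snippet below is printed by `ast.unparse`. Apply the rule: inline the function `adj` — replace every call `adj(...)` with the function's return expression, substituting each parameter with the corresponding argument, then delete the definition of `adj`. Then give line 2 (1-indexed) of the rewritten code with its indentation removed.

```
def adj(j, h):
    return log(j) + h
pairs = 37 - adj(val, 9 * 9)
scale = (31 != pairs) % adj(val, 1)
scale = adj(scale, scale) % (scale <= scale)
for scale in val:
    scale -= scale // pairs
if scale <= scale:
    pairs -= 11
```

scale = (31 != pairs) % (log(val) + 1)

Transformed code:
pairs = 37 - (log(val) + 9 * 9)
scale = (31 != pairs) % (log(val) + 1)
scale = (log(scale) + scale) % (scale <= scale)
for scale in val:
    scale -= scale // pairs
if scale <= scale:
    pairs -= 11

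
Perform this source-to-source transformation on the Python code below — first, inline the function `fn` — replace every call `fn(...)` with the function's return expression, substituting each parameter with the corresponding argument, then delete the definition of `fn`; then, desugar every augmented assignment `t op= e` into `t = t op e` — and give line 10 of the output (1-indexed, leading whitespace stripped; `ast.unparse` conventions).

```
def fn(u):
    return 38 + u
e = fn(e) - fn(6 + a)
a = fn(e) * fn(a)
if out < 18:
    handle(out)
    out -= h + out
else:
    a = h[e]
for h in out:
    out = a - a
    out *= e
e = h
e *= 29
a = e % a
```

out = out * e

Transformed code:
e = 38 + e - (38 + (6 + a))
a = (38 + e) * (38 + a)
if out < 18:
    handle(out)
    out = out - (h + out)
else:
    a = h[e]
for h in out:
    out = a - a
    out = out * e
e = h
e = e * 29
a = e % a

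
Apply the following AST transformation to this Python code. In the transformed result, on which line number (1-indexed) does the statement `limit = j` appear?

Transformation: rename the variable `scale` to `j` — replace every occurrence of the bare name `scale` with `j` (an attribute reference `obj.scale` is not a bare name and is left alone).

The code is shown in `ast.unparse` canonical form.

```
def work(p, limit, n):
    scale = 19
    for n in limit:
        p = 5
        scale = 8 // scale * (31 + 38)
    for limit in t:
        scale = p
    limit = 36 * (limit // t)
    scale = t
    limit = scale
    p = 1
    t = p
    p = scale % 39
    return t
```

Transformed code:
def work(p, limit, n):
    j = 19
    for n in limit:
        p = 5
        j = 8 // j * (31 + 38)
    for limit in t:
        j = p
    limit = 36 * (limit // t)
    j = t
    limit = j
    p = 1
    t = p
    p = j % 39
    return t

10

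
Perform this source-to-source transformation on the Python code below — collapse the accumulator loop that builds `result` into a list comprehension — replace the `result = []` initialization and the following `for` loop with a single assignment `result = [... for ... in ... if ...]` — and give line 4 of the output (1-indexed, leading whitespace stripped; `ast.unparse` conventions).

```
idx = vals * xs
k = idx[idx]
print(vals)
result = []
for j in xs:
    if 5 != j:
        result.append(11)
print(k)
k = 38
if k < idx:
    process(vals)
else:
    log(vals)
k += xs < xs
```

Transformed code:
idx = vals * xs
k = idx[idx]
print(vals)
result = [11 for j in xs if 5 != j]
print(k)
k = 38
if k < idx:
    process(vals)
else:
    log(vals)
k += xs < xs

result = [11 for j in xs if 5 != j]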